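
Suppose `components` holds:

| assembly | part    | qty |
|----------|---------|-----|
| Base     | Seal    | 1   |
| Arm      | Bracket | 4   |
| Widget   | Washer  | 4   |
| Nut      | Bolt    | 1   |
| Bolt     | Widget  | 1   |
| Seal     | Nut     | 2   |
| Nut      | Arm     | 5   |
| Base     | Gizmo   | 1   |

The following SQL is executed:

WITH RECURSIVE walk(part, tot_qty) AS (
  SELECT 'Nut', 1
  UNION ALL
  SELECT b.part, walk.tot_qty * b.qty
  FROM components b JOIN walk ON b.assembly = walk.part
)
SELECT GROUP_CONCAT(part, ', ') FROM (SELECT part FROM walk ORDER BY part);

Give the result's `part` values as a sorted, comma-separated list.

Arm, Bolt, Bracket, Nut, Washer, Widget

Base: (Nut, tot_qty=1).
Iteration 1: components of {Nut} -> Arm = 1*5 = 5, Bolt = 1*1 = 1.
Iteration 2: components of {Arm,Bolt} -> Bracket = 5*4 = 20, Widget = 1*1 = 1.
Iteration 3: components of {Bracket,Widget} -> Washer = 1*4 = 4.
Iteration 4: no further components; recursion stops.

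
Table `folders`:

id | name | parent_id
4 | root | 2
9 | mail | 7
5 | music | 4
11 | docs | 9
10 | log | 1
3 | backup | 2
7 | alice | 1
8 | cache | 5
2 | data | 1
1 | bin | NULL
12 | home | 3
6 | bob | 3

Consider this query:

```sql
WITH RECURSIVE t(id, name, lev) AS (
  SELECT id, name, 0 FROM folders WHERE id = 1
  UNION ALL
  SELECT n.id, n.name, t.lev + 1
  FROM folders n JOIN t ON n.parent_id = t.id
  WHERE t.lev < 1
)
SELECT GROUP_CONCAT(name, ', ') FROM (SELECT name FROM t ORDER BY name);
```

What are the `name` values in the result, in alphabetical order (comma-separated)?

Base: id=1 (bin) at lev 0.
Iteration 1: rows with parent_id in {1} -> data (id 2, lev 1), alice (id 7, lev 1), log (id 10, lev 1).
Iteration 2: lev < 1 fails for all current rows; recursion stops.

alice, bin, data, log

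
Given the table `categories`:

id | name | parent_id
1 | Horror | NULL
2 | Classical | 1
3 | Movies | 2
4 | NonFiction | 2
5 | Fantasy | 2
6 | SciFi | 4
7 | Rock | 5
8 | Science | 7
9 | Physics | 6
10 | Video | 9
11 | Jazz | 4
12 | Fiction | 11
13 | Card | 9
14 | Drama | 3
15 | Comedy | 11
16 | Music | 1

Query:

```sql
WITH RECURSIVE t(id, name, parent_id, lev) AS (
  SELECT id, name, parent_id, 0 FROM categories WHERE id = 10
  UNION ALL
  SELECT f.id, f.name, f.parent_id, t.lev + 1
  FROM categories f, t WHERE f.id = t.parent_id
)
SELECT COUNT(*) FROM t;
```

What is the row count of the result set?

6

Base: id=10 (Video), parent_id=9, lev 0.
Iteration 1: join on id=9 -> Physics (id 9, parent_id=6, lev 1).
Iteration 2: join on id=6 -> SciFi (id 6, parent_id=4, lev 2).
Iteration 3: join on id=4 -> NonFiction (id 4, parent_id=2, lev 3).
Iteration 4: join on id=2 -> Classical (id 2, parent_id=1, lev 4).
Iteration 5: join on id=1 -> Horror (id 1, parent_id=NULL, lev 5).
Iteration 6: parent_id is NULL; no match; recursion stops.
Total rows emitted: 6.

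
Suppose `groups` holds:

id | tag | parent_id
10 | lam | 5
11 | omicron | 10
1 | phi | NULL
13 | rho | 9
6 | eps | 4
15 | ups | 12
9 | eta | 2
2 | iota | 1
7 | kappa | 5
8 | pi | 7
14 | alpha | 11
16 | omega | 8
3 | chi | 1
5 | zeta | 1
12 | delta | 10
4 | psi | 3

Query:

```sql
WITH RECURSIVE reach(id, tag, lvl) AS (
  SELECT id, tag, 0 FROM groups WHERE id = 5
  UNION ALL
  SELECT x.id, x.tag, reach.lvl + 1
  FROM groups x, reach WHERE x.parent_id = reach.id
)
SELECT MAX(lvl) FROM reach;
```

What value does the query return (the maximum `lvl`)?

3

Base: id=5 (zeta) at lvl 0.
Iteration 1: rows with parent_id in {5} -> kappa (id 7, lvl 1), lam (id 10, lvl 1).
Iteration 2: rows with parent_id in {7,10} -> pi (id 8, lvl 2), omicron (id 11, lvl 2), delta (id 12, lvl 2).
Iteration 3: rows with parent_id in {8,11,12} -> alpha (id 14, lvl 3), ups (id 15, lvl 3), omega (id 16, lvl 3).
Iteration 4: no rows with parent_id in {14,15,16}; recursion stops.
lvl values: 0, 1, 1, 2, 2, 2, 3, 3, 3; the maximum is 3.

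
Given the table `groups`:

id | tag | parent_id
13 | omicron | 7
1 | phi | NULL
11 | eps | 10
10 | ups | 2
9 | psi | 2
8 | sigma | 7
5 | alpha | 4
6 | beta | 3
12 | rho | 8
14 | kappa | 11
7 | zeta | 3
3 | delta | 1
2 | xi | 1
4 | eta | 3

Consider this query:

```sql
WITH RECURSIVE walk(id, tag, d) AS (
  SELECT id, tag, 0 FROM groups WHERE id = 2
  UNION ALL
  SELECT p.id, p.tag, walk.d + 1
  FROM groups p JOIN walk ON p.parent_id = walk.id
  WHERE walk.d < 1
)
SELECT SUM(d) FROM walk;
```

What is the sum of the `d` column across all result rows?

2

Base: id=2 (xi) at d 0.
Iteration 1: rows with parent_id in {2} -> psi (id 9, d 1), ups (id 10, d 1).
Iteration 2: d < 1 fails for all current rows; recursion stops.
SUM(d) = 0 + 1 + 1 = 2.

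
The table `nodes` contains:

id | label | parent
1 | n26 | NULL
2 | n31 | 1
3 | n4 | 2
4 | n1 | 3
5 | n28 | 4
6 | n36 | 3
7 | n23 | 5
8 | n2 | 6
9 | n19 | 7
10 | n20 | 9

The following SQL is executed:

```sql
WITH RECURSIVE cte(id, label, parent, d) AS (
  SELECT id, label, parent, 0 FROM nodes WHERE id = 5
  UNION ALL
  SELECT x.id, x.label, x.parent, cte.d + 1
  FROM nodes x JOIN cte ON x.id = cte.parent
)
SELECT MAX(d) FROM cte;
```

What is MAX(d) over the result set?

Base: id=5 (n28), parent=4, d 0.
Iteration 1: join on id=4 -> n1 (id 4, parent=3, d 1).
Iteration 2: join on id=3 -> n4 (id 3, parent=2, d 2).
Iteration 3: join on id=2 -> n31 (id 2, parent=1, d 3).
Iteration 4: join on id=1 -> n26 (id 1, parent=NULL, d 4).
Iteration 5: parent is NULL; no match; recursion stops.
d values: 0, 1, 2, 3, 4; the maximum is 4.

4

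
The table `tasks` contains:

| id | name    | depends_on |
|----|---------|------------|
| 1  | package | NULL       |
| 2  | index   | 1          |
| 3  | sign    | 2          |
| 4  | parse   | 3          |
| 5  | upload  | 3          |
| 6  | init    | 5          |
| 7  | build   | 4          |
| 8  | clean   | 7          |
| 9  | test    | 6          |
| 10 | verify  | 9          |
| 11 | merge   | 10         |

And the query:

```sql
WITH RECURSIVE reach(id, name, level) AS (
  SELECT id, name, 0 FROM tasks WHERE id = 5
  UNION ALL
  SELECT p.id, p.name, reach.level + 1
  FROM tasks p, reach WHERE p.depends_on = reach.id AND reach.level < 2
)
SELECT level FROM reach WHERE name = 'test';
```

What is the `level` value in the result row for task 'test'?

Base: id=5 (upload) at level 0.
Iteration 1: rows with depends_on in {5} -> init (id 6, level 1).
Iteration 2: rows with depends_on in {6} -> test (id 9, level 2).
Iteration 3: level < 2 fails for all current rows; recursion stops.

2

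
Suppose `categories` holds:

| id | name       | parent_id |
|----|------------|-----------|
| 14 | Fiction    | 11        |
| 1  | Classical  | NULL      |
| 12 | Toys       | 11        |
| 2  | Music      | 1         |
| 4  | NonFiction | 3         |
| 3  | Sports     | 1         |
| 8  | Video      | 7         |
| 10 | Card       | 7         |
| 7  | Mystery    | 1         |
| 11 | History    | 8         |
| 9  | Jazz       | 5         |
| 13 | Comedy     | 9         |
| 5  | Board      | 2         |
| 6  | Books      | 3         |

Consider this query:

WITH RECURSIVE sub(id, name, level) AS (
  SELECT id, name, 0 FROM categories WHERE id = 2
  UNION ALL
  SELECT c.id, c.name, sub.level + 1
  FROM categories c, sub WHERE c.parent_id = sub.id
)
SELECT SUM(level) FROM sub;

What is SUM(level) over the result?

Base: id=2 (Music) at level 0.
Iteration 1: rows with parent_id in {2} -> Board (id 5, level 1).
Iteration 2: rows with parent_id in {5} -> Jazz (id 9, level 2).
Iteration 3: rows with parent_id in {9} -> Comedy (id 13, level 3).
Iteration 4: no rows with parent_id in {13}; recursion stops.
SUM(level) = 0 + 1 + 2 + 3 = 6.

6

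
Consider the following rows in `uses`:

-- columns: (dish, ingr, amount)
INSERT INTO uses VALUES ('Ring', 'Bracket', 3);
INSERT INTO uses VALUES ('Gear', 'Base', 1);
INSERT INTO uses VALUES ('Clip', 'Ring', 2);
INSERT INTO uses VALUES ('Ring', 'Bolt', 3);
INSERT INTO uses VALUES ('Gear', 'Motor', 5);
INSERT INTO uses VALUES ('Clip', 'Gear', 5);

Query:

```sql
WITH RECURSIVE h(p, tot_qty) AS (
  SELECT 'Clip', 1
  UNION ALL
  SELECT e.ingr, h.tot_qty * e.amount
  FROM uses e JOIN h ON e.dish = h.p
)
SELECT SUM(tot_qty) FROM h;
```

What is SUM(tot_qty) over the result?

50

Base: (Clip, tot_qty=1).
Iteration 1: components of {Clip} -> Gear = 1*5 = 5, Ring = 1*2 = 2.
Iteration 2: components of {Gear,Ring} -> Base = 5*1 = 5, Bolt = 2*3 = 6, Bracket = 2*3 = 6, Motor = 5*5 = 25.
Iteration 3: no further components; recursion stops.
SUM(tot_qty) = 1 + 5 + 2 + 25 + 5 + 6 + 6 = 50.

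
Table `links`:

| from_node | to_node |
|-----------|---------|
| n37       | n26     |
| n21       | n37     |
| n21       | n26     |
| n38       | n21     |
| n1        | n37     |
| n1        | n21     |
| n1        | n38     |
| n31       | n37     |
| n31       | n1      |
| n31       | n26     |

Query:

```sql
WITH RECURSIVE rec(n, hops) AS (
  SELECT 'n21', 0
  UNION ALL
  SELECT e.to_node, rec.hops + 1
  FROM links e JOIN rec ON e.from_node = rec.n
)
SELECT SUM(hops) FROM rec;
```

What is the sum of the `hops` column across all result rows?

Base: (n21, hops=0).
Iteration 1: edges from {n21} -> (n26, hops=1), (n37, hops=1).
Iteration 2: edges from {n26,n37} -> (n26, hops=2).
Iteration 3: no outgoing edges from {n26}; recursion stops.
SUM(hops) = 0 + 1 + 1 + 2 = 4.

4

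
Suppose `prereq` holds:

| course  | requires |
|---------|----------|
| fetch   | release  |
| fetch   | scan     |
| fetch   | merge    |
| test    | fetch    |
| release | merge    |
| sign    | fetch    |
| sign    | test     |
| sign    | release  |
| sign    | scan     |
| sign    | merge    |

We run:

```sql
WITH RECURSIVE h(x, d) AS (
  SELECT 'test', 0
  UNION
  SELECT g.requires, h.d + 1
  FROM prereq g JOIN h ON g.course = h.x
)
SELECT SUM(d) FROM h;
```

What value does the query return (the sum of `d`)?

10

Base: (test, d=0).
Iteration 1: edges from {test} -> (fetch, d=1).
Iteration 2: edges from {fetch} -> (merge, d=2), (release, d=2), (scan, d=2).
Iteration 3: edges from {merge,release,scan} -> (merge, d=3).
Iteration 4: no outgoing edges from {merge}; recursion stops.
SUM(d) = 0 + 1 + 2 + 2 + 2 + 3 = 10.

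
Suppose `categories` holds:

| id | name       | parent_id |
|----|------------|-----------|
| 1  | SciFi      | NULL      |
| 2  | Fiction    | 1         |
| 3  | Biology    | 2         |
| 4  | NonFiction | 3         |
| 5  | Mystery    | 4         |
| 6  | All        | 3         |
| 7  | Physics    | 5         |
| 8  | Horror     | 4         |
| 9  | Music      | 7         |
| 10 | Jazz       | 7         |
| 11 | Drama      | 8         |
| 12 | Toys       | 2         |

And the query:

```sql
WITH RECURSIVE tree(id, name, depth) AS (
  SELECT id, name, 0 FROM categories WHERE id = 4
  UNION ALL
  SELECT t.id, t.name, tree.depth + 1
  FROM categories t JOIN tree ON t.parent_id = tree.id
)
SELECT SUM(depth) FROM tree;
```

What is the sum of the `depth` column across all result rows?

Base: id=4 (NonFiction) at depth 0.
Iteration 1: rows with parent_id in {4} -> Mystery (id 5, depth 1), Horror (id 8, depth 1).
Iteration 2: rows with parent_id in {5,8} -> Physics (id 7, depth 2), Drama (id 11, depth 2).
Iteration 3: rows with parent_id in {7,11} -> Music (id 9, depth 3), Jazz (id 10, depth 3).
Iteration 4: no rows with parent_id in {9,10}; recursion stops.
SUM(depth) = 0 + 1 + 1 + 2 + 2 + 3 + 3 = 12.

12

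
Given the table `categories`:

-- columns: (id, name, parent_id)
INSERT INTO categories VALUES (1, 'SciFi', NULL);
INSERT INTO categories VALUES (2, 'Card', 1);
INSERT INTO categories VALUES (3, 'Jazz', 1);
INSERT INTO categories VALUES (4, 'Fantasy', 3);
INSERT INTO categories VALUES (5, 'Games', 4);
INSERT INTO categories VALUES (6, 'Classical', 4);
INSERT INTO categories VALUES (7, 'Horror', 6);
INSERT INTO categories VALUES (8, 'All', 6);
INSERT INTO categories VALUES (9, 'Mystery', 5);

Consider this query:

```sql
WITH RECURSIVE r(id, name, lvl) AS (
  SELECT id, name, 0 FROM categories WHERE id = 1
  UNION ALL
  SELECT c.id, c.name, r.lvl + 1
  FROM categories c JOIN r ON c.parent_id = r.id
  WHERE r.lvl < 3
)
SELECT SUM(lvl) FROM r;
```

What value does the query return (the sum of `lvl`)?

10

Base: id=1 (SciFi) at lvl 0.
Iteration 1: rows with parent_id in {1} -> Card (id 2, lvl 1), Jazz (id 3, lvl 1).
Iteration 2: rows with parent_id in {2,3} -> Fantasy (id 4, lvl 2).
Iteration 3: rows with parent_id in {4} -> Games (id 5, lvl 3), Classical (id 6, lvl 3).
Iteration 4: lvl < 3 fails for all current rows; recursion stops.
SUM(lvl) = 0 + 1 + 1 + 2 + 3 + 3 = 10.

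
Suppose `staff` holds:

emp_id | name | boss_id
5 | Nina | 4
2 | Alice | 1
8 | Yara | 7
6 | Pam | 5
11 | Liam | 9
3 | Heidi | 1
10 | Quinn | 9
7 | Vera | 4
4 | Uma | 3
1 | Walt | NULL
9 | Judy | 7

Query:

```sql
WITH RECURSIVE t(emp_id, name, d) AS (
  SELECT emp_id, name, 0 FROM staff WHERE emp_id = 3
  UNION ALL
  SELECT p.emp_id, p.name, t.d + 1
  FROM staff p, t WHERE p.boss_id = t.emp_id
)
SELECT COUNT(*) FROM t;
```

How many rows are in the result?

9

Base: emp_id=3 (Heidi) at d 0.
Iteration 1: rows with boss_id in {3} -> Uma (id 4, d 1).
Iteration 2: rows with boss_id in {4} -> Nina (id 5, d 2), Vera (id 7, d 2).
Iteration 3: rows with boss_id in {5,7} -> Pam (id 6, d 3), Yara (id 8, d 3), Judy (id 9, d 3).
Iteration 4: rows with boss_id in {6,8,9} -> Quinn (id 10, d 4), Liam (id 11, d 4).
Iteration 5: no rows with boss_id in {10,11}; recursion stops.
Total rows emitted: 9.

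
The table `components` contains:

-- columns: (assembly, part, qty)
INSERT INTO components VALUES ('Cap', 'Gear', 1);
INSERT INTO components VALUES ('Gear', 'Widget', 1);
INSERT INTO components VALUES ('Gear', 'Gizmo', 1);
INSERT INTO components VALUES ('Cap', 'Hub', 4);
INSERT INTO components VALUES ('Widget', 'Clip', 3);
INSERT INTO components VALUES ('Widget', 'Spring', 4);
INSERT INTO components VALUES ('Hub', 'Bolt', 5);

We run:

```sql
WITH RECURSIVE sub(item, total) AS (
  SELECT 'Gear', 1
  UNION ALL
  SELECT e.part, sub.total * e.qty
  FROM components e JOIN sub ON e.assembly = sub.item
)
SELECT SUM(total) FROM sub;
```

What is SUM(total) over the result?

Base: (Gear, total=1).
Iteration 1: components of {Gear} -> Gizmo = 1*1 = 1, Widget = 1*1 = 1.
Iteration 2: components of {Gizmo,Widget} -> Clip = 1*3 = 3, Spring = 1*4 = 4.
Iteration 3: no further components; recursion stops.
SUM(total) = 1 + 1 + 1 + 3 + 4 = 10.

10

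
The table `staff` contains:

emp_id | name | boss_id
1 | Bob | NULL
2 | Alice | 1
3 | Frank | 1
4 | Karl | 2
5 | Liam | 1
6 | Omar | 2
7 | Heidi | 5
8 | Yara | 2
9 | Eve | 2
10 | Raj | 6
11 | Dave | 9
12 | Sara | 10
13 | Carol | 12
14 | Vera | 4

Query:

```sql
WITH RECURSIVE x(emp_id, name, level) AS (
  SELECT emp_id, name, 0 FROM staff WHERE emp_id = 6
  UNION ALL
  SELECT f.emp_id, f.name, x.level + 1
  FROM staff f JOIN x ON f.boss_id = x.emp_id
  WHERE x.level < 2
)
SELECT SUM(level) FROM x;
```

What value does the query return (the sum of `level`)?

3

Base: emp_id=6 (Omar) at level 0.
Iteration 1: rows with boss_id in {6} -> Raj (id 10, level 1).
Iteration 2: rows with boss_id in {10} -> Sara (id 12, level 2).
Iteration 3: level < 2 fails for all current rows; recursion stops.
SUM(level) = 0 + 1 + 2 = 3.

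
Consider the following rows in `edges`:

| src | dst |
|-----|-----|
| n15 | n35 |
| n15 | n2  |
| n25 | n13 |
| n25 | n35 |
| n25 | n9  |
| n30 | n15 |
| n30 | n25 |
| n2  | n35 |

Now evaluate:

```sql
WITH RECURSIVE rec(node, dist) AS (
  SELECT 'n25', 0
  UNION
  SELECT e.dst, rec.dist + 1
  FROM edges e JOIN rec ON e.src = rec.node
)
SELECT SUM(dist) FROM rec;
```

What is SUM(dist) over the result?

3

Base: (n25, dist=0).
Iteration 1: edges from {n25} -> (n13, dist=1), (n35, dist=1), (n9, dist=1).
Iteration 2: no outgoing edges from {n13,n35,n9}; recursion stops.
SUM(dist) = 0 + 1 + 1 + 1 = 3.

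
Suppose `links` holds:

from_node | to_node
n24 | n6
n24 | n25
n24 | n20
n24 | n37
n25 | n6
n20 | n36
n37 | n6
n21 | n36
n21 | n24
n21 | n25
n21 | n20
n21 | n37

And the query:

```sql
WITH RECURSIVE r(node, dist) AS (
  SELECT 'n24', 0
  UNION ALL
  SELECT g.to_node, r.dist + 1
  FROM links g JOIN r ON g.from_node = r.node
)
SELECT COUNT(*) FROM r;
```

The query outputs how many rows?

8

Base: (n24, dist=0).
Iteration 1: edges from {n24} -> (n20, dist=1), (n25, dist=1), (n37, dist=1), (n6, dist=1).
Iteration 2: edges from {n20,n25,n37,n6} -> (n36, dist=2), (n6, dist=2) x2. [UNION ALL keeps all 3 new rows, including repeats]
Iteration 3: no outgoing edges from {n36,n6}; recursion stops.
Total rows emitted: 8.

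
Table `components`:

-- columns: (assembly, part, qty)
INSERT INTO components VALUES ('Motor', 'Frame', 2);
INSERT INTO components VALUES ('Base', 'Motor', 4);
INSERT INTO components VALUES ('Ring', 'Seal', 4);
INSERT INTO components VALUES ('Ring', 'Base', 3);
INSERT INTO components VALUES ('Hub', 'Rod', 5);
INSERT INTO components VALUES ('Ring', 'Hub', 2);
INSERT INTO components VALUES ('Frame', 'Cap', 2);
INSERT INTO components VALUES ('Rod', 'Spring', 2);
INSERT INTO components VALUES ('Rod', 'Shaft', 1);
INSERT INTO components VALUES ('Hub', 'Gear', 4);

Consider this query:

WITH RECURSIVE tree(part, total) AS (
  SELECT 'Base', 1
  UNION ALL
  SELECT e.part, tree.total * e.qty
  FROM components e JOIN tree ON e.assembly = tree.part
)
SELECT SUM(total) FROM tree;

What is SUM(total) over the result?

Base: (Base, total=1).
Iteration 1: components of {Base} -> Motor = 1*4 = 4.
Iteration 2: components of {Motor} -> Frame = 4*2 = 8.
Iteration 3: components of {Frame} -> Cap = 8*2 = 16.
Iteration 4: no further components; recursion stops.
SUM(total) = 1 + 4 + 8 + 16 = 29.

29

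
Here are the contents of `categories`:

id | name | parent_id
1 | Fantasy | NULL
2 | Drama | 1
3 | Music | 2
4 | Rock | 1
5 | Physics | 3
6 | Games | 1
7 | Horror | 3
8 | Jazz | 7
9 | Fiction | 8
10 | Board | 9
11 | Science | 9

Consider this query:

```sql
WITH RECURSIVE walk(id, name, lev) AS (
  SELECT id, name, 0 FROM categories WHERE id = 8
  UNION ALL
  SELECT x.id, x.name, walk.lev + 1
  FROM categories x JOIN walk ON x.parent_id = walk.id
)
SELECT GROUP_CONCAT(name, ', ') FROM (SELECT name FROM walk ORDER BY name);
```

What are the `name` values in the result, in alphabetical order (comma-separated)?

Board, Fiction, Jazz, Science

Base: id=8 (Jazz) at lev 0.
Iteration 1: rows with parent_id in {8} -> Fiction (id 9, lev 1).
Iteration 2: rows with parent_id in {9} -> Board (id 10, lev 2), Science (id 11, lev 2).
Iteration 3: no rows with parent_id in {10,11}; recursion stops.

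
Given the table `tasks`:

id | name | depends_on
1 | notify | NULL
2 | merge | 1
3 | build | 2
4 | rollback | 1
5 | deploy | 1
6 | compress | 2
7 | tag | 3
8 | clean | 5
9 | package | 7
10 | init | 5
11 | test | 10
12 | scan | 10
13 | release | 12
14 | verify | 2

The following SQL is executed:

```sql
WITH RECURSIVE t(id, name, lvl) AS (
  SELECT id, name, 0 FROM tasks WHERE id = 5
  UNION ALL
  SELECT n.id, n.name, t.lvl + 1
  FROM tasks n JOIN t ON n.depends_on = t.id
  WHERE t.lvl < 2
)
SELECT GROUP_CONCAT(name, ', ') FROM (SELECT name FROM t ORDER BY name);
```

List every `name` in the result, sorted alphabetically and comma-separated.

clean, deploy, init, scan, test

Base: id=5 (deploy) at lvl 0.
Iteration 1: rows with depends_on in {5} -> clean (id 8, lvl 1), init (id 10, lvl 1).
Iteration 2: rows with depends_on in {8,10} -> test (id 11, lvl 2), scan (id 12, lvl 2).
Iteration 3: lvl < 2 fails for all current rows; recursion stops.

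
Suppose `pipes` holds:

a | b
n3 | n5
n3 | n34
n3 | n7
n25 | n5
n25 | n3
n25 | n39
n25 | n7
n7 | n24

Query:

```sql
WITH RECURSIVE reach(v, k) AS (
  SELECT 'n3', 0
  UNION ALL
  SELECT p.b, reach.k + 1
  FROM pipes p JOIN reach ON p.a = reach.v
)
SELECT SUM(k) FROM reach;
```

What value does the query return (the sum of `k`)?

Base: (n3, k=0).
Iteration 1: edges from {n3} -> (n34, k=1), (n5, k=1), (n7, k=1).
Iteration 2: edges from {n34,n5,n7} -> (n24, k=2).
Iteration 3: no outgoing edges from {n24}; recursion stops.
SUM(k) = 0 + 1 + 1 + 1 + 2 = 5.

5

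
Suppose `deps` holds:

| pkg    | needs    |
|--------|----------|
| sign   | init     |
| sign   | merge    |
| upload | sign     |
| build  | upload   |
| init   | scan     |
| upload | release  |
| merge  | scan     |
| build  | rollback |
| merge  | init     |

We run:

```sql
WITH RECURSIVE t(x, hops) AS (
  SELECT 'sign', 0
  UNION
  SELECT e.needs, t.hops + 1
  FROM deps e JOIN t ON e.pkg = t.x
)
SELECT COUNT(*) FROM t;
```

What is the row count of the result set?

Base: (sign, hops=0).
Iteration 1: edges from {sign} -> (init, hops=1), (merge, hops=1).
Iteration 2: edges from {init,merge} -> (init, hops=2), (scan, hops=2). [UNION drops 1 duplicate row(s)]
Iteration 3: edges from {init,scan} -> (scan, hops=3).
Iteration 4: no outgoing edges from {scan}; recursion stops.
Total rows emitted: 6.

6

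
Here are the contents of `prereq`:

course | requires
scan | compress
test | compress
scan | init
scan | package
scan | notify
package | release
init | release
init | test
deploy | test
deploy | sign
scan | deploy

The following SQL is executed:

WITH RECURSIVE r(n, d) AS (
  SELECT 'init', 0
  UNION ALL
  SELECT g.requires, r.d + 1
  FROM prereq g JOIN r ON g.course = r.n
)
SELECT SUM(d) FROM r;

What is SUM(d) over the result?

4

Base: (init, d=0).
Iteration 1: edges from {init} -> (release, d=1), (test, d=1).
Iteration 2: edges from {release,test} -> (compress, d=2).
Iteration 3: no outgoing edges from {compress}; recursion stops.
SUM(d) = 0 + 1 + 1 + 2 = 4.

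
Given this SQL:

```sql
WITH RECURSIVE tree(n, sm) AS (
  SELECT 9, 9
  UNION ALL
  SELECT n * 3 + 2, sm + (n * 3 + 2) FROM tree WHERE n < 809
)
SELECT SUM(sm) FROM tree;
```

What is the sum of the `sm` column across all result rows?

1775

Base: n=9, sm=9.
Iteration 1: 9 < 809 holds -> n = 9 * 3 + 2 = 29, sm = 9 + 29 = 38.
Iteration 2: 29 < 809 holds -> n = 29 * 3 + 2 = 89, sm = 38 + 89 = 127.
Iteration 3: 89 < 809 holds -> n = 89 * 3 + 2 = 269, sm = 127 + 269 = 396.
Iteration 4: 269 < 809 holds -> n = 269 * 3 + 2 = 809, sm = 396 + 809 = 1205.
Iteration 5: 809 < 809 fails; recursion stops.
SUM(sm) = 9 + 38 + 127 + 396 + 1205 = 1775.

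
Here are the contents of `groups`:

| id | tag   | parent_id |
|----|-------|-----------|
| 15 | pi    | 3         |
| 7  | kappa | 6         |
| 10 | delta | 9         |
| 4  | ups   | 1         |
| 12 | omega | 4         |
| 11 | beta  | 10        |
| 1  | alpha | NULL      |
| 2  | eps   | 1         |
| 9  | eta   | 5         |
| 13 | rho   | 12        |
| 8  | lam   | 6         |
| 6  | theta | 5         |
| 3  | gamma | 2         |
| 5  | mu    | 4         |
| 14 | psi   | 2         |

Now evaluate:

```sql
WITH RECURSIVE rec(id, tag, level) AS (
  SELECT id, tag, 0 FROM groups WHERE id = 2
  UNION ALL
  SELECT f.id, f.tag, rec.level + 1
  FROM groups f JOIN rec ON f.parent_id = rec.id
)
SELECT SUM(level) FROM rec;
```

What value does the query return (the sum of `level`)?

Base: id=2 (eps) at level 0.
Iteration 1: rows with parent_id in {2} -> gamma (id 3, level 1), psi (id 14, level 1).
Iteration 2: rows with parent_id in {3,14} -> pi (id 15, level 2).
Iteration 3: no rows with parent_id in {15}; recursion stops.
SUM(level) = 0 + 1 + 1 + 2 = 4.

4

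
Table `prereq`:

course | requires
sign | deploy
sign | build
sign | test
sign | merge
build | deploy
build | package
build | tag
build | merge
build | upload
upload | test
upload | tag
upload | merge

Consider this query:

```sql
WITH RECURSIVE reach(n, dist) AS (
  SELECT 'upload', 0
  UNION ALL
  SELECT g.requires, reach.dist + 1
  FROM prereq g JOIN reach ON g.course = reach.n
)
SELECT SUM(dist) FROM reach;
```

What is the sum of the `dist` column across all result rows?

3

Base: (upload, dist=0).
Iteration 1: edges from {upload} -> (merge, dist=1), (tag, dist=1), (test, dist=1).
Iteration 2: no outgoing edges from {merge,tag,test}; recursion stops.
SUM(dist) = 0 + 1 + 1 + 1 = 3.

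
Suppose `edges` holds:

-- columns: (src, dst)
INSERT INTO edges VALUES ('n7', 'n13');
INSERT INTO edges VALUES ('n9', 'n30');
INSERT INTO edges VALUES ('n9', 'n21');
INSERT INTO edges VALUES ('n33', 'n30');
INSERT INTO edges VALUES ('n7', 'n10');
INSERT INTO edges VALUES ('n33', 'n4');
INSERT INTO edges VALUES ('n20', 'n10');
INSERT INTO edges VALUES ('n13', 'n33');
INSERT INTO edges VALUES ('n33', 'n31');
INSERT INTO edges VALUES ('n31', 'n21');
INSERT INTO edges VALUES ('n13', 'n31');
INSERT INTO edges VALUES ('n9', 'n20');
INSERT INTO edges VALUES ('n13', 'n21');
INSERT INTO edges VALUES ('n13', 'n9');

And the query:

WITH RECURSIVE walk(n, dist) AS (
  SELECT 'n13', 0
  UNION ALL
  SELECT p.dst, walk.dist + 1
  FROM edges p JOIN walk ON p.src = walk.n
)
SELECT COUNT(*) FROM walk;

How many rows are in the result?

14

Base: (n13, dist=0).
Iteration 1: edges from {n13} -> (n21, dist=1), (n31, dist=1), (n33, dist=1), (n9, dist=1).
Iteration 2: edges from {n21,n31,n33,n9} -> (n20, dist=2), (n21, dist=2) x2, (n30, dist=2) x2, (n31, dist=2), (n4, dist=2). [UNION ALL keeps all 7 new rows, including repeats]
Iteration 3: edges from {n20,n21,n30,n31,n4} -> (n10, dist=3), (n21, dist=3).
Iteration 4: no outgoing edges from {n10,n21}; recursion stops.
Total rows emitted: 14.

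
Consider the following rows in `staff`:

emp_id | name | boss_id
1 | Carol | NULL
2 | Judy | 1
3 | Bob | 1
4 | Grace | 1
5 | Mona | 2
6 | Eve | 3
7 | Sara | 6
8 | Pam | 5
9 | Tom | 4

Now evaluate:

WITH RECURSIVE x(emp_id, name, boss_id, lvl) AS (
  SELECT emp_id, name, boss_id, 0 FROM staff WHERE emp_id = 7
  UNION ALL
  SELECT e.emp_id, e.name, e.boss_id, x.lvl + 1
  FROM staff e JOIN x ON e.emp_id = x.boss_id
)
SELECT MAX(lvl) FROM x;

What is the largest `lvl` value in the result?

Base: emp_id=7 (Sara), boss_id=6, lvl 0.
Iteration 1: join on emp_id=6 -> Eve (id 6, boss_id=3, lvl 1).
Iteration 2: join on emp_id=3 -> Bob (id 3, boss_id=1, lvl 2).
Iteration 3: join on emp_id=1 -> Carol (id 1, boss_id=NULL, lvl 3).
Iteration 4: boss_id is NULL; no match; recursion stops.
lvl values: 0, 1, 2, 3; the maximum is 3.

3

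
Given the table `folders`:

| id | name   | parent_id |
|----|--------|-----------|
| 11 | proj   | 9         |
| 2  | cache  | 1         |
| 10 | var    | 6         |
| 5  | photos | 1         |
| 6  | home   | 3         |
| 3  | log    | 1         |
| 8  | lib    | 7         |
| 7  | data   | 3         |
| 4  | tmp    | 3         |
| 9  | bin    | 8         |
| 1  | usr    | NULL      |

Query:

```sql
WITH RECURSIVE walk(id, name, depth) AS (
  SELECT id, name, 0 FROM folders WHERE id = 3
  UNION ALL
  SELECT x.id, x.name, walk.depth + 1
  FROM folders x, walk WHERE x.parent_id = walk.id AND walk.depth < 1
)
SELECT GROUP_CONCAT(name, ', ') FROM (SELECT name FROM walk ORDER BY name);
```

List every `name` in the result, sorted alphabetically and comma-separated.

data, home, log, tmp

Base: id=3 (log) at depth 0.
Iteration 1: rows with parent_id in {3} -> tmp (id 4, depth 1), home (id 6, depth 1), data (id 7, depth 1).
Iteration 2: depth < 1 fails for all current rows; recursion stops.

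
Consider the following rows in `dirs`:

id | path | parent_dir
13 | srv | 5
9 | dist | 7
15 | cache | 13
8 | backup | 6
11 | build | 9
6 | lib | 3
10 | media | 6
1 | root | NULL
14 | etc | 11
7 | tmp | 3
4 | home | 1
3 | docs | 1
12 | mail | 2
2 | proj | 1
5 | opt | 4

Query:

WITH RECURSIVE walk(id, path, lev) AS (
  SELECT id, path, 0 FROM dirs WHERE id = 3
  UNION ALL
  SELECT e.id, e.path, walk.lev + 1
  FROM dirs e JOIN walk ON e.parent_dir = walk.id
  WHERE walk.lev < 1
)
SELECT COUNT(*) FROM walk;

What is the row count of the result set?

Base: id=3 (docs) at lev 0.
Iteration 1: rows with parent_dir in {3} -> lib (id 6, lev 1), tmp (id 7, lev 1).
Iteration 2: lev < 1 fails for all current rows; recursion stops.
Total rows emitted: 3.

3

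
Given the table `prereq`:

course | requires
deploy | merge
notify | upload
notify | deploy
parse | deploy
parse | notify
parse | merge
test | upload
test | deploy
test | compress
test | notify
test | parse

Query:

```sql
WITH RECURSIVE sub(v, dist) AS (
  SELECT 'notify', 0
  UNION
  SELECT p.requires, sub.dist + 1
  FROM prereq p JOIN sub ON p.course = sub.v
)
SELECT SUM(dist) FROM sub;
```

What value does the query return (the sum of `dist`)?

4

Base: (notify, dist=0).
Iteration 1: edges from {notify} -> (deploy, dist=1), (upload, dist=1).
Iteration 2: edges from {deploy,upload} -> (merge, dist=2).
Iteration 3: no outgoing edges from {merge}; recursion stops.
SUM(dist) = 0 + 1 + 1 + 2 = 4.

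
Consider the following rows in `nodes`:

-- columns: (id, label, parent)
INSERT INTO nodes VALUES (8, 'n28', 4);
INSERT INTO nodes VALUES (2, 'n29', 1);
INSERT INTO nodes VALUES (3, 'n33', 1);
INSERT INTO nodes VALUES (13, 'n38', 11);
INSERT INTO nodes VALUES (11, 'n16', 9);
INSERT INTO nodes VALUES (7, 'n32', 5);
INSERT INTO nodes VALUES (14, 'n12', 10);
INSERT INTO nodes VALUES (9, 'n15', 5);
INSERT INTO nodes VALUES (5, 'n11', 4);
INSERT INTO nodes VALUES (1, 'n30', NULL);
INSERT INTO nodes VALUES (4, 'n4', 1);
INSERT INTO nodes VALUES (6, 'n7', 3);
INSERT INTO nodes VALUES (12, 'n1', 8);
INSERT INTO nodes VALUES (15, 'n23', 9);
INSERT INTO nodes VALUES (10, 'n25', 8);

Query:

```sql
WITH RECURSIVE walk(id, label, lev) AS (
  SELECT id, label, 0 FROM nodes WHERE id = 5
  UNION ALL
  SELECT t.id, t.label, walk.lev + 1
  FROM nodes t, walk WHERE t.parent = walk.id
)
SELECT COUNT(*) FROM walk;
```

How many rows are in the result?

Base: id=5 (n11) at lev 0.
Iteration 1: rows with parent in {5} -> n32 (id 7, lev 1), n15 (id 9, lev 1).
Iteration 2: rows with parent in {7,9} -> n16 (id 11, lev 2), n23 (id 15, lev 2).
Iteration 3: rows with parent in {11,15} -> n38 (id 13, lev 3).
Iteration 4: no rows with parent in {13}; recursion stops.
Total rows emitted: 6.

6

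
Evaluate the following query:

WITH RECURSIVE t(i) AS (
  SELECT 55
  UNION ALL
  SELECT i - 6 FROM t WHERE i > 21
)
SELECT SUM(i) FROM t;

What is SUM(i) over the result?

Base: i=55.
Iteration 1: 55 > 21 holds -> i = 55 - 6 = 49.
Iteration 2: 49 > 21 holds -> i = 49 - 6 = 43.
Iteration 3: 43 > 21 holds -> i = 43 - 6 = 37.
Iteration 4: 37 > 21 holds -> i = 37 - 6 = 31.
Iteration 5: 31 > 21 holds -> i = 31 - 6 = 25.
Iteration 6: 25 > 21 holds -> i = 25 - 6 = 19.
Iteration 7: 19 > 21 fails; recursion stops.
SUM(i) = 55 + 49 + 43 + 37 + 31 + 25 + 19 = 259.

259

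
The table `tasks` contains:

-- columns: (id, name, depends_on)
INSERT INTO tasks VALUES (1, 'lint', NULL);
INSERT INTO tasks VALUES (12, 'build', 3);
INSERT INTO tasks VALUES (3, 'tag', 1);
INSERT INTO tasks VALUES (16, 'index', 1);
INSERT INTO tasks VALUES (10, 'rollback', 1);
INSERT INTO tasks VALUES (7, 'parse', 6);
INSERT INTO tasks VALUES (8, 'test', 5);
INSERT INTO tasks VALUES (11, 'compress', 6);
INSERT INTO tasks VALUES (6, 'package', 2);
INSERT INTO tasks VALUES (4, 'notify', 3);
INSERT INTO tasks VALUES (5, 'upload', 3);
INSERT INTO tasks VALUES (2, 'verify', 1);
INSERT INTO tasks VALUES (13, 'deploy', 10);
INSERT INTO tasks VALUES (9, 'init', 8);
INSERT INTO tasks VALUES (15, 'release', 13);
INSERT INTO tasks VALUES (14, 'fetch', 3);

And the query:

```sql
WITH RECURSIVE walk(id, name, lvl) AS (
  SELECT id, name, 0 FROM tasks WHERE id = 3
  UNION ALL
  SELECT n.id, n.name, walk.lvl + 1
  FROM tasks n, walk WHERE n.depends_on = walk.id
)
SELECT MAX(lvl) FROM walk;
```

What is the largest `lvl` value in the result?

Base: id=3 (tag) at lvl 0.
Iteration 1: rows with depends_on in {3} -> notify (id 4, lvl 1), upload (id 5, lvl 1), build (id 12, lvl 1), fetch (id 14, lvl 1).
Iteration 2: rows with depends_on in {4,5,12,14} -> test (id 8, lvl 2).
Iteration 3: rows with depends_on in {8} -> init (id 9, lvl 3).
Iteration 4: no rows with depends_on in {9}; recursion stops.
lvl values: 0, 1, 1, 1, 1, 2, 3; the maximum is 3.

3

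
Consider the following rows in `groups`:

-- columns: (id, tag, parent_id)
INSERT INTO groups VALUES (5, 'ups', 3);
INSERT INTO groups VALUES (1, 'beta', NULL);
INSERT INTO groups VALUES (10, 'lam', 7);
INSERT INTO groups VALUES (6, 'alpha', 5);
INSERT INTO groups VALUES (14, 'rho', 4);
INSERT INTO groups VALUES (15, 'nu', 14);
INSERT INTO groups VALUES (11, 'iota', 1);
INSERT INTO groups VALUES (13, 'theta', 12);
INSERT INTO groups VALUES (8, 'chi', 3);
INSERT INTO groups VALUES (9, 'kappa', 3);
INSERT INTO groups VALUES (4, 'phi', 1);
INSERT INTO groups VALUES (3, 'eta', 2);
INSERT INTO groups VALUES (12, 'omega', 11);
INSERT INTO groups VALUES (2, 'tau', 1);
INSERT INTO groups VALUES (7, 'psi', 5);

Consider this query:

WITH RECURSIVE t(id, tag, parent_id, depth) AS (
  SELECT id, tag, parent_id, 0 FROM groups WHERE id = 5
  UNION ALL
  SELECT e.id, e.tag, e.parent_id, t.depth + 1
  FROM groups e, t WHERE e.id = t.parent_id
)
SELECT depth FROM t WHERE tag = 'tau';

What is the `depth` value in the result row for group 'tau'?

2

Base: id=5 (ups), parent_id=3, depth 0.
Iteration 1: join on id=3 -> eta (id 3, parent_id=2, depth 1).
Iteration 2: join on id=2 -> tau (id 2, parent_id=1, depth 2).
Iteration 3: join on id=1 -> beta (id 1, parent_id=NULL, depth 3).
Iteration 4: parent_id is NULL; no match; recursion stops.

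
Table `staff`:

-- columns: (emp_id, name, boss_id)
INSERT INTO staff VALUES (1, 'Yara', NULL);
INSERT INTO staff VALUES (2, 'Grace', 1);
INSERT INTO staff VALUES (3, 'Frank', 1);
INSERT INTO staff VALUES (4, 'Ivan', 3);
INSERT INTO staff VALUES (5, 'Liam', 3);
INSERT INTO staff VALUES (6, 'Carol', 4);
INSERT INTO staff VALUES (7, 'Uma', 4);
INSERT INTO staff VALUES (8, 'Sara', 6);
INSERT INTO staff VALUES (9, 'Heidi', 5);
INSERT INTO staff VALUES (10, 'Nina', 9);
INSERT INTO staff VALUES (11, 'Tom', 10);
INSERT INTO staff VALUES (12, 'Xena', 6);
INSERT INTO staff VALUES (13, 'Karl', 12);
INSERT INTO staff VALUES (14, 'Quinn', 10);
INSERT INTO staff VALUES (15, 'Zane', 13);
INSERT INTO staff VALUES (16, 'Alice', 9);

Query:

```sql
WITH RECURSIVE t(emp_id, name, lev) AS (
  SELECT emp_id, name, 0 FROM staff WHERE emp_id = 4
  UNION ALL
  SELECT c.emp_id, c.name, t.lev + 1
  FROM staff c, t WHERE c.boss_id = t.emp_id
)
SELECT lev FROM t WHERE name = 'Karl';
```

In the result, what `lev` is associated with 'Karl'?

Base: emp_id=4 (Ivan) at lev 0.
Iteration 1: rows with boss_id in {4} -> Carol (id 6, lev 1), Uma (id 7, lev 1).
Iteration 2: rows with boss_id in {6,7} -> Sara (id 8, lev 2), Xena (id 12, lev 2).
Iteration 3: rows with boss_id in {8,12} -> Karl (id 13, lev 3).
Iteration 4: rows with boss_id in {13} -> Zane (id 15, lev 4).
Iteration 5: no rows with boss_id in {15}; recursion stops.

3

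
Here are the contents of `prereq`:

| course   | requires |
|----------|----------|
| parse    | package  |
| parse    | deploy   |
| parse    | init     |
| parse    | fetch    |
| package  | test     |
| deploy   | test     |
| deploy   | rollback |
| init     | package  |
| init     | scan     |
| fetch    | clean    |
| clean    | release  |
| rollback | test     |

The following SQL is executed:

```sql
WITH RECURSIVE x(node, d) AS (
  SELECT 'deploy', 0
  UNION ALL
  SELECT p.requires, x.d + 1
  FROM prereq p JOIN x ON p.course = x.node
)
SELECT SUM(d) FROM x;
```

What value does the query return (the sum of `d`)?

4

Base: (deploy, d=0).
Iteration 1: edges from {deploy} -> (rollback, d=1), (test, d=1).
Iteration 2: edges from {rollback,test} -> (test, d=2).
Iteration 3: no outgoing edges from {test}; recursion stops.
SUM(d) = 0 + 1 + 1 + 2 = 4.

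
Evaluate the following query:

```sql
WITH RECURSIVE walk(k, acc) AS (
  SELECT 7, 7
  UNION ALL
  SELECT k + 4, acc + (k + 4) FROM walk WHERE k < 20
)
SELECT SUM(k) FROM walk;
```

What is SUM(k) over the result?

75

Base: k=7, acc=7.
Iteration 1: 7 < 20 holds -> k = 7 + 4 = 11, acc = 7 + 11 = 18.
Iteration 2: 11 < 20 holds -> k = 11 + 4 = 15, acc = 18 + 15 = 33.
Iteration 3: 15 < 20 holds -> k = 15 + 4 = 19, acc = 33 + 19 = 52.
Iteration 4: 19 < 20 holds -> k = 19 + 4 = 23, acc = 52 + 23 = 75.
Iteration 5: 23 < 20 fails; recursion stops.
SUM(k) = 7 + 11 + 15 + 19 + 23 = 75.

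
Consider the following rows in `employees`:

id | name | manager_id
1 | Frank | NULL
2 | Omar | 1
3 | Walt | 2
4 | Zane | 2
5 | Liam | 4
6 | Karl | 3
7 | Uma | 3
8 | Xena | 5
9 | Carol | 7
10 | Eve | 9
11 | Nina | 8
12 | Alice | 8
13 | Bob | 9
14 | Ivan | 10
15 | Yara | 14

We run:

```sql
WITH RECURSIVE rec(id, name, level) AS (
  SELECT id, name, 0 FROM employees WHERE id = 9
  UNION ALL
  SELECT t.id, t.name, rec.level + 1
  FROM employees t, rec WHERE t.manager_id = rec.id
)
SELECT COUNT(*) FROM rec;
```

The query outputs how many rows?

5

Base: id=9 (Carol) at level 0.
Iteration 1: rows with manager_id in {9} -> Eve (id 10, level 1), Bob (id 13, level 1).
Iteration 2: rows with manager_id in {10,13} -> Ivan (id 14, level 2).
Iteration 3: rows with manager_id in {14} -> Yara (id 15, level 3).
Iteration 4: no rows with manager_id in {15}; recursion stops.
Total rows emitted: 5.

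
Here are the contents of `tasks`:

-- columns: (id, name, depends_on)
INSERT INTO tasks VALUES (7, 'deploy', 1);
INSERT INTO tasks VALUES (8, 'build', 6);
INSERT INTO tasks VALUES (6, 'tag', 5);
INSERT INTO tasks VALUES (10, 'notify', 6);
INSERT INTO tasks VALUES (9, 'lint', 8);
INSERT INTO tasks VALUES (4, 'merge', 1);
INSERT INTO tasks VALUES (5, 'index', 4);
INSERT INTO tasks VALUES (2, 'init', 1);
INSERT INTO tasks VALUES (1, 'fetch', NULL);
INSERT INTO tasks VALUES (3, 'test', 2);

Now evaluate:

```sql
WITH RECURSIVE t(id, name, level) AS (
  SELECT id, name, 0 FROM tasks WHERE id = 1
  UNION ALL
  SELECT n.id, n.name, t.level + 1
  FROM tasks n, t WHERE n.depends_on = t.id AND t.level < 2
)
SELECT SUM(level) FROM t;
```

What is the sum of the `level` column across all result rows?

7

Base: id=1 (fetch) at level 0.
Iteration 1: rows with depends_on in {1} -> init (id 2, level 1), merge (id 4, level 1), deploy (id 7, level 1).
Iteration 2: rows with depends_on in {2,4,7} -> test (id 3, level 2), index (id 5, level 2).
Iteration 3: level < 2 fails for all current rows; recursion stops.
SUM(level) = 0 + 1 + 1 + 1 + 2 + 2 = 7.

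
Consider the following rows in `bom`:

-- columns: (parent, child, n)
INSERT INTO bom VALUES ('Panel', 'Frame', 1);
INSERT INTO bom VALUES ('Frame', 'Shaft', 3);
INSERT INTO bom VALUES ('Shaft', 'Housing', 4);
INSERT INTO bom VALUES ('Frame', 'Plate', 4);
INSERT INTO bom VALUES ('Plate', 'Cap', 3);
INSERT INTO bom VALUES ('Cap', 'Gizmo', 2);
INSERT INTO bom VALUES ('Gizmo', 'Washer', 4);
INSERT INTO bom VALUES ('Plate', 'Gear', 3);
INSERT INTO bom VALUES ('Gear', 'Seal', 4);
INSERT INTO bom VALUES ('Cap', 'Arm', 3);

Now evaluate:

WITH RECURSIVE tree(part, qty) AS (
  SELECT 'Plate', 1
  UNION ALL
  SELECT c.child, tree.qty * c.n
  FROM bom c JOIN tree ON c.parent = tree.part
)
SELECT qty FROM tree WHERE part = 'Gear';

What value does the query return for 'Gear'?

3

Base: (Plate, qty=1).
Iteration 1: components of {Plate} -> Cap = 1*3 = 3, Gear = 1*3 = 3.
Iteration 2: components of {Cap,Gear} -> Arm = 3*3 = 9, Gizmo = 3*2 = 6, Seal = 3*4 = 12.
Iteration 3: components of {Arm,Gizmo,Seal} -> Washer = 6*4 = 24.
Iteration 4: no further components; recursion stops.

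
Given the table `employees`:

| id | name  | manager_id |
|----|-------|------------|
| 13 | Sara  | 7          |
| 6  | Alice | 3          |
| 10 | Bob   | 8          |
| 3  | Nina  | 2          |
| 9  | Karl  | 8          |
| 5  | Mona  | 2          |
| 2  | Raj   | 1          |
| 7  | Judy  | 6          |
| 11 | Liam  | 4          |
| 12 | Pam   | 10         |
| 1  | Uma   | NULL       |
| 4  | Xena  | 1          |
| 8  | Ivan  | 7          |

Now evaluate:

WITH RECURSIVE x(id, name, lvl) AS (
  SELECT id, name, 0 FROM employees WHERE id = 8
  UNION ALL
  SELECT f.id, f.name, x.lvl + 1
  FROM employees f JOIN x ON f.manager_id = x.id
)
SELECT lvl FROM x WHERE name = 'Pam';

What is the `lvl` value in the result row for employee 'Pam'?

Base: id=8 (Ivan) at lvl 0.
Iteration 1: rows with manager_id in {8} -> Karl (id 9, lvl 1), Bob (id 10, lvl 1).
Iteration 2: rows with manager_id in {9,10} -> Pam (id 12, lvl 2).
Iteration 3: no rows with manager_id in {12}; recursion stops.

2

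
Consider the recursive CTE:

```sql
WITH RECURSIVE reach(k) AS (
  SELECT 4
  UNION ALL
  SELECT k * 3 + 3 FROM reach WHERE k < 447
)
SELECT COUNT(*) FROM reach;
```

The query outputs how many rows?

Base: k=4.
Iteration 1: 4 < 447 holds -> k = 4 * 3 + 3 = 15.
Iteration 2: 15 < 447 holds -> k = 15 * 3 + 3 = 48.
Iteration 3: 48 < 447 holds -> k = 48 * 3 + 3 = 147.
Iteration 4: 147 < 447 holds -> k = 147 * 3 + 3 = 444.
Iteration 5: 444 < 447 holds -> k = 444 * 3 + 3 = 1335.
Iteration 6: 1335 < 447 fails; recursion stops.
Total rows emitted: 6.

6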